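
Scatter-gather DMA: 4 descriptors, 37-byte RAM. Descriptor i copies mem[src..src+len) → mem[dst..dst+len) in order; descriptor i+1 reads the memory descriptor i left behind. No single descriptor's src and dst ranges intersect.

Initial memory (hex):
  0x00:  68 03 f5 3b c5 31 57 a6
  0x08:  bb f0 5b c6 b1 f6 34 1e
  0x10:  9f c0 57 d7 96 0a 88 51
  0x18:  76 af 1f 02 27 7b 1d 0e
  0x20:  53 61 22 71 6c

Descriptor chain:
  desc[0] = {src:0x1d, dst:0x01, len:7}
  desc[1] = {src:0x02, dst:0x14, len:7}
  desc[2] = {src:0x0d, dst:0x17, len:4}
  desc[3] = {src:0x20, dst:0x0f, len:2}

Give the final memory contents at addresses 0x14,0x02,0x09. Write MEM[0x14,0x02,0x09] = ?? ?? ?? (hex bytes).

MEM[0x14,0x02,0x09] = 1d 1d f0

#0 dst[0x01+7] := {0x7b,0x1d,0x0e,0x53,0x61,0x22,0x71}
#1 dst[0x14+7] := {0x1d,0x0e,0x53,0x61,0x22,0x71,0xbb}
#2 dst[0x17+4] := {0xf6,0x34,0x1e,0x9f}
#3 dst[0x0f+2] := {0x53,0x61}
query mem[0x14]=0x1d, mem[0x02]=0x1d, mem[0x09]=0xf0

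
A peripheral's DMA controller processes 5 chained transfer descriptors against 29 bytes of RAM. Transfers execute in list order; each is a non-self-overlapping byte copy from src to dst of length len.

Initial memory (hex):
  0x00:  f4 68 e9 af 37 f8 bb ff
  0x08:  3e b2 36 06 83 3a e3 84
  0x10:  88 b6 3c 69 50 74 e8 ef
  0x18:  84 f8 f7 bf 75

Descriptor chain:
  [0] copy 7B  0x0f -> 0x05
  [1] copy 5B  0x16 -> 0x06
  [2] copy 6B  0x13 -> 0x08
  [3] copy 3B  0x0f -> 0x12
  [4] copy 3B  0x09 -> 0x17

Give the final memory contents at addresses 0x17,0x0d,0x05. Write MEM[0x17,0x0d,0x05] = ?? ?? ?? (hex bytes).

  after D0: wrote 7B at 0x05 = 8488b63c695074
  after D1: wrote 5B at 0x06 = e8ef84f8f7
  after D2: wrote 6B at 0x08 = 695074e8ef84
  after D3: wrote 3B at 0x12 = 8488b6
  after D4: wrote 3B at 0x17 = 5074e8
query mem[0x17]=0x50, mem[0x0d]=0x84, mem[0x05]=0x84

MEM[0x17,0x0d,0x05] = 50 84 84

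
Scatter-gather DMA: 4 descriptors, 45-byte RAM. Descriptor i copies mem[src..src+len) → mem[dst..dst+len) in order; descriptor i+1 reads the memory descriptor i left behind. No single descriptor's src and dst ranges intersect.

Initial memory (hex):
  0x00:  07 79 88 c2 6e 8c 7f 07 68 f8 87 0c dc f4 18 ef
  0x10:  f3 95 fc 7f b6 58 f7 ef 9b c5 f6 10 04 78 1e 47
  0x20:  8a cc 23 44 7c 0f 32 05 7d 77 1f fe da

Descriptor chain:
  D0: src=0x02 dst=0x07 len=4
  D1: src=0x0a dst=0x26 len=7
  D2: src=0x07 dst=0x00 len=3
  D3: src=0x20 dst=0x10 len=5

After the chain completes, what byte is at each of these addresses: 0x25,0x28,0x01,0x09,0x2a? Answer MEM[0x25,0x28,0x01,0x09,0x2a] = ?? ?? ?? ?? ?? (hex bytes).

D0: mem[0x07..0x0a] <- [88 c2 6e 8c]
D1: mem[0x26..0x2c] <- [8c 0c dc f4 18 ef f3]
D2: mem[0x00..0x02] <- [88 c2 6e]
D3: mem[0x10..0x14] <- [8a cc 23 44 7c]
query mem[0x25]=0x0f, mem[0x28]=0xdc, mem[0x01]=0xc2, mem[0x09]=0x6e, mem[0x2a]=0x18

MEM[0x25,0x28,0x01,0x09,0x2a] = 0f dc c2 6e 18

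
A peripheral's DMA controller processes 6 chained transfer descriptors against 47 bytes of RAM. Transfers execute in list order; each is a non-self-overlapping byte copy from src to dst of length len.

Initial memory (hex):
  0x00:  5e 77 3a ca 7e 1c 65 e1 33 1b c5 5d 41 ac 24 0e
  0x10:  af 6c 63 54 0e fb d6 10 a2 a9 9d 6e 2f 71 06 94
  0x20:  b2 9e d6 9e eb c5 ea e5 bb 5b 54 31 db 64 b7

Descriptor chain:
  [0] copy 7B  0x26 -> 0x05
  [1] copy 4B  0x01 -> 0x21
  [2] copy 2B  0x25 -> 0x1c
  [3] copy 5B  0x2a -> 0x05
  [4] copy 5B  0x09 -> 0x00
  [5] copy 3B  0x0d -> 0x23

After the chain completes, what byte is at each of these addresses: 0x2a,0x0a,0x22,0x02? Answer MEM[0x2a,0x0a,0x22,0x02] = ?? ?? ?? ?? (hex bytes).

[0] 0x26->0x05 len=7 : ea e5 bb 5b 54 31 db
[1] 0x01->0x21 len=4 : 77 3a ca 7e
[2] 0x25->0x1c len=2 : c5 ea
[3] 0x2a->0x05 len=5 : 54 31 db 64 b7
[4] 0x09->0x00 len=5 : b7 31 db 41 ac
[5] 0x0d->0x23 len=3 : ac 24 0e
query mem[0x2a]=0x54, mem[0x0a]=0x31, mem[0x22]=0x3a, mem[0x02]=0xdb

MEM[0x2a,0x0a,0x22,0x02] = 54 31 3a db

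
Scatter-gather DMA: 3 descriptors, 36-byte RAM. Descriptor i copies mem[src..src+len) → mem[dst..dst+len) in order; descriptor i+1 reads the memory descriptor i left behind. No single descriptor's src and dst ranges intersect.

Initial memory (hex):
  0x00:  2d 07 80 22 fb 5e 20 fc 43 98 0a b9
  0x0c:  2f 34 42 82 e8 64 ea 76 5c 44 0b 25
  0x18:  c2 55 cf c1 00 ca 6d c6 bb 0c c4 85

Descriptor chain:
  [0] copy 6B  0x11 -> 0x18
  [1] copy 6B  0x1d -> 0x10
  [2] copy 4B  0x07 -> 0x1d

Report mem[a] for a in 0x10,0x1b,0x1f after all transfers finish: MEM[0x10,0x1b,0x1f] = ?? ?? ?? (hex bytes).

D0: mem[0x18..0x1d] <- [64 ea 76 5c 44 0b]
D1: mem[0x10..0x15] <- [0b 6d c6 bb 0c c4]
D2: mem[0x1d..0x20] <- [fc 43 98 0a]
query mem[0x10]=0x0b, mem[0x1b]=0x5c, mem[0x1f]=0x98

MEM[0x10,0x1b,0x1f] = 0b 5c 98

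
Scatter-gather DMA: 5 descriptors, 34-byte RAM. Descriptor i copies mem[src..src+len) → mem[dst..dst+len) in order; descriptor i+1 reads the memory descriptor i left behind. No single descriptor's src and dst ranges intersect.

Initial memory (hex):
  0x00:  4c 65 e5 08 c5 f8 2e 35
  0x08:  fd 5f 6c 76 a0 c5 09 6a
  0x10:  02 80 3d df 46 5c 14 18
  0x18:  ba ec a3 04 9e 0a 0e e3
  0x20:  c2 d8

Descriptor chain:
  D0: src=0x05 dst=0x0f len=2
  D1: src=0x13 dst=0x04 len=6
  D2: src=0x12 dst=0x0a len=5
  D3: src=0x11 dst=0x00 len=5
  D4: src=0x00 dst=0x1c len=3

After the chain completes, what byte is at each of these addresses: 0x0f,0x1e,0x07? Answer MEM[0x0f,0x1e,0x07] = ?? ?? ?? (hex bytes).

MEM[0x0f,0x1e,0x07] = f8 df 14

  after D0: wrote 2B at 0x0f = f82e
  after D1: wrote 6B at 0x04 = df465c1418ba
  after D2: wrote 5B at 0x0a = 3ddf465c14
  after D3: wrote 5B at 0x00 = 803ddf465c
  after D4: wrote 3B at 0x1c = 803ddf
query mem[0x0f]=0xf8, mem[0x1e]=0xdf, mem[0x07]=0x14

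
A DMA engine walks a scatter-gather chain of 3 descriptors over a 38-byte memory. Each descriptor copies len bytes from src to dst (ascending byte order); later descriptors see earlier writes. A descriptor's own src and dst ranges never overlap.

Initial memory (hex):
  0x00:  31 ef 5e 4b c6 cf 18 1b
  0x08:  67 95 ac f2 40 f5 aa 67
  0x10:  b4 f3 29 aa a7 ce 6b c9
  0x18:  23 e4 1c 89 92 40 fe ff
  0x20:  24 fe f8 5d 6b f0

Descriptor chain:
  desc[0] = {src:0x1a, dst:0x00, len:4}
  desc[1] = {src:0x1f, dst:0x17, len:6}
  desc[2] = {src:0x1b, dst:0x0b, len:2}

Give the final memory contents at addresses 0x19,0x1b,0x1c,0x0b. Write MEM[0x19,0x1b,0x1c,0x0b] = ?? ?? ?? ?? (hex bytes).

MEM[0x19,0x1b,0x1c,0x0b] = fe 5d 6b 5d

D0: mem[0x00..0x03] <- [1c 89 92 40]
D1: mem[0x17..0x1c] <- [ff 24 fe f8 5d 6b]
D2: mem[0x0b..0x0c] <- [5d 6b]
query mem[0x19]=0xfe, mem[0x1b]=0x5d, mem[0x1c]=0x6b, mem[0x0b]=0x5d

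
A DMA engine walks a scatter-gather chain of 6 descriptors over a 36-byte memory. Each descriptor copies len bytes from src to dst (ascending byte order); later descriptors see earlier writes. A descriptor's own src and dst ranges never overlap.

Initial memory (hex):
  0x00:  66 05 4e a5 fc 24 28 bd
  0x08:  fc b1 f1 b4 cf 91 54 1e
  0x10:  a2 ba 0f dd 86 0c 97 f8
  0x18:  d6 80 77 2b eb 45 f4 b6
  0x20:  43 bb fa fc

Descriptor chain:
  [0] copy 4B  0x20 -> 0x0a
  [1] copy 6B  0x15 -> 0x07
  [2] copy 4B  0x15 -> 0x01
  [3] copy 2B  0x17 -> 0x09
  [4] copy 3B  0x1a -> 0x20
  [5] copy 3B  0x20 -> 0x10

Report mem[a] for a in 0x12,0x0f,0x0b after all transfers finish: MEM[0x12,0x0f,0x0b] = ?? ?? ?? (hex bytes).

MEM[0x12,0x0f,0x0b] = eb 1e 80

  after D0: wrote 4B at 0x0a = 43bbfafc
  after D1: wrote 6B at 0x07 = 0c97f8d68077
  after D2: wrote 4B at 0x01 = 0c97f8d6
  after D3: wrote 2B at 0x09 = f8d6
  after D4: wrote 3B at 0x20 = 772beb
  after D5: wrote 3B at 0x10 = 772beb
query mem[0x12]=0xeb, mem[0x0f]=0x1e, mem[0x0b]=0x80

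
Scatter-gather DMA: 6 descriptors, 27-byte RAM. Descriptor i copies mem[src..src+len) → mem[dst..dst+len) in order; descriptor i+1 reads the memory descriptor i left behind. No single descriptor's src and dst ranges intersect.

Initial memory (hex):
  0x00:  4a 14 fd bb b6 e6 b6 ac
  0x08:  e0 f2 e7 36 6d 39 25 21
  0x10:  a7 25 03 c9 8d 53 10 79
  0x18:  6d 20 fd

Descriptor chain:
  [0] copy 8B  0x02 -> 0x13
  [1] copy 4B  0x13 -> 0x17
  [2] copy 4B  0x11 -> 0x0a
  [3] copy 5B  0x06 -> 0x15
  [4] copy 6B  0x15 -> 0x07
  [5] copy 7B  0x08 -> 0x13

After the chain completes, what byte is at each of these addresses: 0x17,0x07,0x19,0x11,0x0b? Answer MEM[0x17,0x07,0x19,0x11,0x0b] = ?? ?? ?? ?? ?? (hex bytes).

MEM[0x17,0x07,0x19,0x11,0x0b] = e6 b6 25 25 25

[0] 0x02->0x13 len=8 : fd bb b6 e6 b6 ac e0 f2
[1] 0x13->0x17 len=4 : fd bb b6 e6
[2] 0x11->0x0a len=4 : 25 03 fd bb
[3] 0x06->0x15 len=5 : b6 ac e0 f2 25
[4] 0x15->0x07 len=6 : b6 ac e0 f2 25 e6
[5] 0x08->0x13 len=7 : ac e0 f2 25 e6 bb 25
query mem[0x17]=0xe6, mem[0x07]=0xb6, mem[0x19]=0x25, mem[0x11]=0x25, mem[0x0b]=0x25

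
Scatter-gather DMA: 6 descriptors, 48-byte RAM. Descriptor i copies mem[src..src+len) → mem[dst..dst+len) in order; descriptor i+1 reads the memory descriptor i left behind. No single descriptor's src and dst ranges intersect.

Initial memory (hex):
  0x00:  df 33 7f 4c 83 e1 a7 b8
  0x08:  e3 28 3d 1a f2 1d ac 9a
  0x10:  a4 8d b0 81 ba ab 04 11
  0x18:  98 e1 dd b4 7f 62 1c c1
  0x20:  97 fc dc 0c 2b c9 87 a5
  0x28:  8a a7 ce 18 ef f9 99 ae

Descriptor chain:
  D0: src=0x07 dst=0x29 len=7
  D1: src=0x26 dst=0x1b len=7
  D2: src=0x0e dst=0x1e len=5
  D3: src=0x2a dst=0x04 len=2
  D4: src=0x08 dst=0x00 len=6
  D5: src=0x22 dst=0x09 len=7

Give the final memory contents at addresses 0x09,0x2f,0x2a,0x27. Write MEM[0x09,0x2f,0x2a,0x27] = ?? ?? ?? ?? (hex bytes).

  after D0: wrote 7B at 0x29 = b8e3283d1af21d
  after D1: wrote 7B at 0x1b = 87a58ab8e3283d
  after D2: wrote 5B at 0x1e = ac9aa48db0
  after D3: wrote 2B at 0x04 = e328
  after D4: wrote 6B at 0x00 = e3283d1af21d
  after D5: wrote 7B at 0x09 = b00c2bc987a58a
query mem[0x09]=0xb0, mem[0x2f]=0x1d, mem[0x2a]=0xe3, mem[0x27]=0xa5

MEM[0x09,0x2f,0x2a,0x27] = b0 1d e3 a5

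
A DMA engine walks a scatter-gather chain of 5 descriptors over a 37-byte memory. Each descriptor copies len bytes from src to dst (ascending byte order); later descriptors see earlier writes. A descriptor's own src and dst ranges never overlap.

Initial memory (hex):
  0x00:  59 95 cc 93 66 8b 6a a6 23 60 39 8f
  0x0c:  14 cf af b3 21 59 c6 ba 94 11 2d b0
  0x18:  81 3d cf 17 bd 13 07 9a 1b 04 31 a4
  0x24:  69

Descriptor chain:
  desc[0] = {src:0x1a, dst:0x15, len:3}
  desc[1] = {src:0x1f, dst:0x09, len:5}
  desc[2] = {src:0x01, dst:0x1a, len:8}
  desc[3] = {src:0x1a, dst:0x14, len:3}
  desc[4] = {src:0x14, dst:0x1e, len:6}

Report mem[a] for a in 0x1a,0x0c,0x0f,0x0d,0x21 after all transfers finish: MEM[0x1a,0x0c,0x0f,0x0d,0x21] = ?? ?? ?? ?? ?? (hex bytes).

#0 dst[0x15+3] := {0xcf,0x17,0xbd}
#1 dst[0x09+5] := {0x9a,0x1b,0x04,0x31,0xa4}
#2 dst[0x1a+8] := {0x95,0xcc,0x93,0x66,0x8b,0x6a,0xa6,0x23}
#3 dst[0x14+3] := {0x95,0xcc,0x93}
#4 dst[0x1e+6] := {0x95,0xcc,0x93,0xbd,0x81,0x3d}
query mem[0x1a]=0x95, mem[0x0c]=0x31, mem[0x0f]=0xb3, mem[0x0d]=0xa4, mem[0x21]=0xbd

MEM[0x1a,0x0c,0x0f,0x0d,0x21] = 95 31 b3 a4 bd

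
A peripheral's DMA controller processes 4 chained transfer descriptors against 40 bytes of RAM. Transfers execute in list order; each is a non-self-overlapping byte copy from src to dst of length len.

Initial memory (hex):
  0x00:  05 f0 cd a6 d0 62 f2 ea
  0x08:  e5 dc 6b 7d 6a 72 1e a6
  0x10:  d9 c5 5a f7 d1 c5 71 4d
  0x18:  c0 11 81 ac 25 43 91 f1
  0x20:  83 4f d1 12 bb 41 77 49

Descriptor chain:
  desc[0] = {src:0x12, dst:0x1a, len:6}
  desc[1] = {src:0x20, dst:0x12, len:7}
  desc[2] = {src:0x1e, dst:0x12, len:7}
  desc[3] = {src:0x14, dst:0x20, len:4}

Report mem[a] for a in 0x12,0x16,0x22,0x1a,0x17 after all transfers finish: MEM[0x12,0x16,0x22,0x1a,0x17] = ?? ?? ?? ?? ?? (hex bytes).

MEM[0x12,0x16,0x22,0x1a,0x17] = 71 d1 d1 5a 12

  after D0: wrote 6B at 0x1a = 5af7d1c5714d
  after D1: wrote 7B at 0x12 = 834fd112bb4177
  after D2: wrote 7B at 0x12 = 714d834fd112bb
  after D3: wrote 4B at 0x20 = 834fd112
query mem[0x12]=0x71, mem[0x16]=0xd1, mem[0x22]=0xd1, mem[0x1a]=0x5a, mem[0x17]=0x12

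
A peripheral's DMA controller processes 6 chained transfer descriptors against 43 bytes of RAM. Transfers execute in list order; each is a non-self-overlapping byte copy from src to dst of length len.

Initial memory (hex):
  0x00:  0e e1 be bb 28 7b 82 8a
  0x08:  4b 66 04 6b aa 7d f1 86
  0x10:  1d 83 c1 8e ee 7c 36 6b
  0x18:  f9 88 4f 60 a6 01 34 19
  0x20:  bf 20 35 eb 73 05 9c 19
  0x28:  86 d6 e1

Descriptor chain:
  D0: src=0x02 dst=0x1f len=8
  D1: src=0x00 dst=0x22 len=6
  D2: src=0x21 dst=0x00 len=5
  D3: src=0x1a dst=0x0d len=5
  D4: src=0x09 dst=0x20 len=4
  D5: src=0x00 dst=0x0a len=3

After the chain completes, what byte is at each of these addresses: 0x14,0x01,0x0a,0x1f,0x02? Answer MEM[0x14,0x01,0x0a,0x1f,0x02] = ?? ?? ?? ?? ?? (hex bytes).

MEM[0x14,0x01,0x0a,0x1f,0x02] = ee 0e 28 be e1

  after D0: wrote 8B at 0x1f = bebb287b828a4b66
  after D1: wrote 6B at 0x22 = 0ee1bebb287b
  after D2: wrote 5B at 0x00 = 280ee1bebb
  after D3: wrote 5B at 0x0d = 4f60a60134
  after D4: wrote 4B at 0x20 = 66046baa
  after D5: wrote 3B at 0x0a = 280ee1
query mem[0x14]=0xee, mem[0x01]=0x0e, mem[0x0a]=0x28, mem[0x1f]=0xbe, mem[0x02]=0xe1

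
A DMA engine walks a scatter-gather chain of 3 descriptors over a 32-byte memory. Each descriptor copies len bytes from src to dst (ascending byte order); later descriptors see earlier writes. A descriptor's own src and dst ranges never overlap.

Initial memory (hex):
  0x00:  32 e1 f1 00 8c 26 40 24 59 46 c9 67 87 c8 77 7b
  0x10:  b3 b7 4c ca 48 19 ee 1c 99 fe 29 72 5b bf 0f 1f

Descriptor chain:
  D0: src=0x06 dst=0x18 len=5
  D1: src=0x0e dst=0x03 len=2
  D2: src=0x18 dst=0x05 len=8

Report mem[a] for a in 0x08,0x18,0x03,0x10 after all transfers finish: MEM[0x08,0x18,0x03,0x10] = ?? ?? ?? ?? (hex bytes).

[0] 0x06->0x18 len=5 : 40 24 59 46 c9
[1] 0x0e->0x03 len=2 : 77 7b
[2] 0x18->0x05 len=8 : 40 24 59 46 c9 bf 0f 1f
query mem[0x08]=0x46, mem[0x18]=0x40, mem[0x03]=0x77, mem[0x10]=0xb3

MEM[0x08,0x18,0x03,0x10] = 46 40 77 b3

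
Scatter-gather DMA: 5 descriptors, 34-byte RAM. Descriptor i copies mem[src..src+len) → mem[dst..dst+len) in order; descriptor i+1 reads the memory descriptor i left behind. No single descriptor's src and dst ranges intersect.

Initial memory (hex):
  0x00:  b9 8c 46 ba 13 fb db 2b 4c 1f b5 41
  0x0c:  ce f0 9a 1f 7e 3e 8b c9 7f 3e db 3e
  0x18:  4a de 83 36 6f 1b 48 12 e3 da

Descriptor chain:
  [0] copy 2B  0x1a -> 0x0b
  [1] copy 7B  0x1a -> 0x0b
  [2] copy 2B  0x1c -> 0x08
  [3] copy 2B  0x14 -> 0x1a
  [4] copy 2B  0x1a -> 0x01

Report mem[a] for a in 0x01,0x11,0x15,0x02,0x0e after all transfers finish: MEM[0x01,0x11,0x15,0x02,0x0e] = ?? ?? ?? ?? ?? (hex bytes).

MEM[0x01,0x11,0x15,0x02,0x0e] = 7f e3 3e 3e 1b

D0: mem[0x0b..0x0c] <- [83 36]
D1: mem[0x0b..0x11] <- [83 36 6f 1b 48 12 e3]
D2: mem[0x08..0x09] <- [6f 1b]
D3: mem[0x1a..0x1b] <- [7f 3e]
D4: mem[0x01..0x02] <- [7f 3e]
query mem[0x01]=0x7f, mem[0x11]=0xe3, mem[0x15]=0x3e, mem[0x02]=0x3e, mem[0x0e]=0x1b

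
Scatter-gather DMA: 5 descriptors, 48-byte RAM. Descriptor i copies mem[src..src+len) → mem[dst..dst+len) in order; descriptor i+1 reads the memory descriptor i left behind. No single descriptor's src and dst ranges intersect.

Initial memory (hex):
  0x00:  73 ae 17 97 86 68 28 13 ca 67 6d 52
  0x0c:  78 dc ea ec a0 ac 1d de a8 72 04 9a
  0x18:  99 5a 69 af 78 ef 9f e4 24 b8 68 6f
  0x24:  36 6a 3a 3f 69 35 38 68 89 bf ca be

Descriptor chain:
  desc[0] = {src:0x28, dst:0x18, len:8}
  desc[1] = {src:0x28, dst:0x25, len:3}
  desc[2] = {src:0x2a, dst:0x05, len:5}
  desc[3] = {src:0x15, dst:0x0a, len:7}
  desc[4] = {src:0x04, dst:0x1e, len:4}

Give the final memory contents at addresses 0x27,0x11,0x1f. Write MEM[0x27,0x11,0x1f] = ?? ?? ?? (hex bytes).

D0: mem[0x18..0x1f] <- [69 35 38 68 89 bf ca be]
D1: mem[0x25..0x27] <- [69 35 38]
D2: mem[0x05..0x09] <- [38 68 89 bf ca]
D3: mem[0x0a..0x10] <- [72 04 9a 69 35 38 68]
D4: mem[0x1e..0x21] <- [86 38 68 89]
query mem[0x27]=0x38, mem[0x11]=0xac, mem[0x1f]=0x38

MEM[0x27,0x11,0x1f] = 38 ac 38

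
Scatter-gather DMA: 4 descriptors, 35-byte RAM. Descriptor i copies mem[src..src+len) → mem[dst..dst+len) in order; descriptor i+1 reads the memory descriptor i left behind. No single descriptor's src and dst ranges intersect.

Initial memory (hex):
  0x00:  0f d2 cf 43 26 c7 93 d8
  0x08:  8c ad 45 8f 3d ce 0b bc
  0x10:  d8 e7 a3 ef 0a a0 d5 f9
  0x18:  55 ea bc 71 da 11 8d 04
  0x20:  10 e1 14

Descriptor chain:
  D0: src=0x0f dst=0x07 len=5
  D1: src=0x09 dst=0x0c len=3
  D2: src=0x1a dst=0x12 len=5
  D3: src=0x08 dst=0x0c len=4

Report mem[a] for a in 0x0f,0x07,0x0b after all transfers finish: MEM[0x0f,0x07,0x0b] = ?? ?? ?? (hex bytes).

MEM[0x0f,0x07,0x0b] = ef bc ef

D0: mem[0x07..0x0b] <- [bc d8 e7 a3 ef]
D1: mem[0x0c..0x0e] <- [e7 a3 ef]
D2: mem[0x12..0x16] <- [bc 71 da 11 8d]
D3: mem[0x0c..0x0f] <- [d8 e7 a3 ef]
query mem[0x0f]=0xef, mem[0x07]=0xbc, mem[0x0b]=0xef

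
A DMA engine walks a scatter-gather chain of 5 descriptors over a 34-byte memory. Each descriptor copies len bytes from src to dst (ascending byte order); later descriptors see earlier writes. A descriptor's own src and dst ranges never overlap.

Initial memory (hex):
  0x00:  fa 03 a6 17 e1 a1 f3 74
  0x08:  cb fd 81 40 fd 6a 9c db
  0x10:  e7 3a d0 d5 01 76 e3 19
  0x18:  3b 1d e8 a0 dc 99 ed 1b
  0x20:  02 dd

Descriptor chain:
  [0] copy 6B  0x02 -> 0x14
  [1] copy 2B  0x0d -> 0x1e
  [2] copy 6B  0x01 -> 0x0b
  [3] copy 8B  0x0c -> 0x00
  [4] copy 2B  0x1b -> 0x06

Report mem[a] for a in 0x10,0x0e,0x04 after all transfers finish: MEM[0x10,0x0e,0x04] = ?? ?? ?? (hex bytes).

#0 dst[0x14+6] := {0xa6,0x17,0xe1,0xa1,0xf3,0x74}
#1 dst[0x1e+2] := {0x6a,0x9c}
#2 dst[0x0b+6] := {0x03,0xa6,0x17,0xe1,0xa1,0xf3}
#3 dst[0x00+8] := {0xa6,0x17,0xe1,0xa1,0xf3,0x3a,0xd0,0xd5}
#4 dst[0x06+2] := {0xa0,0xdc}
query mem[0x10]=0xf3, mem[0x0e]=0xe1, mem[0x04]=0xf3

MEM[0x10,0x0e,0x04] = f3 e1 f3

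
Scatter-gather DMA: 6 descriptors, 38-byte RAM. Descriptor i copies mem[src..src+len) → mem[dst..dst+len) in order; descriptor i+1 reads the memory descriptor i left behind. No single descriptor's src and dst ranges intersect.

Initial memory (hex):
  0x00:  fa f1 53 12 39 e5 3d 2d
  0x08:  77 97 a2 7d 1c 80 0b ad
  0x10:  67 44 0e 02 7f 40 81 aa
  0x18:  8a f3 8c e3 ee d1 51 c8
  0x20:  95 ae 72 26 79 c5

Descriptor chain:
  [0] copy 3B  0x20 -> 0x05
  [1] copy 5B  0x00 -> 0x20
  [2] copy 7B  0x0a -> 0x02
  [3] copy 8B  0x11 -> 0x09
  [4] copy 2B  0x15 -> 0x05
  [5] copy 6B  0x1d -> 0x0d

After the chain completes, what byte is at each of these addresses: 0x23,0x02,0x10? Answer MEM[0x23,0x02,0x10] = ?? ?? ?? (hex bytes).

MEM[0x23,0x02,0x10] = 12 a2 fa

#0 dst[0x05+3] := {0x95,0xae,0x72}
#1 dst[0x20+5] := {0xfa,0xf1,0x53,0x12,0x39}
#2 dst[0x02+7] := {0xa2,0x7d,0x1c,0x80,0x0b,0xad,0x67}
#3 dst[0x09+8] := {0x44,0x0e,0x02,0x7f,0x40,0x81,0xaa,0x8a}
#4 dst[0x05+2] := {0x40,0x81}
#5 dst[0x0d+6] := {0xd1,0x51,0xc8,0xfa,0xf1,0x53}
query mem[0x23]=0x12, mem[0x02]=0xa2, mem[0x10]=0xfa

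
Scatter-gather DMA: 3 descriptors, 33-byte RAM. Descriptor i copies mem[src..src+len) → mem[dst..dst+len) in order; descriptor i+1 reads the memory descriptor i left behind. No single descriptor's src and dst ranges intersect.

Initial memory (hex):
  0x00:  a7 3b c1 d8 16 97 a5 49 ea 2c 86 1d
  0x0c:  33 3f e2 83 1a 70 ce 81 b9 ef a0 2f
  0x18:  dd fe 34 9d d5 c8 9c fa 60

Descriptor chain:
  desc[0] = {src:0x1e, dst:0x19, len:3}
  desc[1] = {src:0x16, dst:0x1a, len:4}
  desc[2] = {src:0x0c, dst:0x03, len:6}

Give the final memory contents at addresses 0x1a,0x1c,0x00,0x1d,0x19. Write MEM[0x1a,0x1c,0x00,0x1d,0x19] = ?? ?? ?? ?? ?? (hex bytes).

MEM[0x1a,0x1c,0x00,0x1d,0x19] = a0 dd a7 9c 9c

#0 dst[0x19+3] := {0x9c,0xfa,0x60}
#1 dst[0x1a+4] := {0xa0,0x2f,0xdd,0x9c}
#2 dst[0x03+6] := {0x33,0x3f,0xe2,0x83,0x1a,0x70}
query mem[0x1a]=0xa0, mem[0x1c]=0xdd, mem[0x00]=0xa7, mem[0x1d]=0x9c, mem[0x19]=0x9c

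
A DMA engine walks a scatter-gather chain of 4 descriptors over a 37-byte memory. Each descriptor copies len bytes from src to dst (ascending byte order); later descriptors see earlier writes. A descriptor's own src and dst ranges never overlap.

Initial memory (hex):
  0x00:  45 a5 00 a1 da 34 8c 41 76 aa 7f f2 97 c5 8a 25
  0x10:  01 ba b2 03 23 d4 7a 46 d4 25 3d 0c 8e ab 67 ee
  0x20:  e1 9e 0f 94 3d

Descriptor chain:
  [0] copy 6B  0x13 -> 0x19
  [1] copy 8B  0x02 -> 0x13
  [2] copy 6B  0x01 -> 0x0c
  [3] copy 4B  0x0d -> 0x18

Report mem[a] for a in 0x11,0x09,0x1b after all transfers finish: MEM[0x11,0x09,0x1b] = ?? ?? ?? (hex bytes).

MEM[0x11,0x09,0x1b] = 8c aa 34

[0] 0x13->0x19 len=6 : 03 23 d4 7a 46 d4
[1] 0x02->0x13 len=8 : 00 a1 da 34 8c 41 76 aa
[2] 0x01->0x0c len=6 : a5 00 a1 da 34 8c
[3] 0x0d->0x18 len=4 : 00 a1 da 34
query mem[0x11]=0x8c, mem[0x09]=0xaa, mem[0x1b]=0x34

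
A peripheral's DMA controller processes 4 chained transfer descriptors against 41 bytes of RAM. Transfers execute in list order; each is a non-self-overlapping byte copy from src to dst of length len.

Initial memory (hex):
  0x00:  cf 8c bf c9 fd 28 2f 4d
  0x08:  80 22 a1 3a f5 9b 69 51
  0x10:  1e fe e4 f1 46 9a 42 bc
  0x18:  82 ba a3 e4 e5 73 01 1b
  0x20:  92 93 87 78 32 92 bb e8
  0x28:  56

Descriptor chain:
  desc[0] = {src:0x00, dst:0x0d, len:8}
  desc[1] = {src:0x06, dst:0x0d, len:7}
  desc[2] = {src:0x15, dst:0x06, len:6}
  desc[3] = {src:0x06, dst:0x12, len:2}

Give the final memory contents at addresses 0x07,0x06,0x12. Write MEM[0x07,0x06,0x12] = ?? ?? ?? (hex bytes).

D0: mem[0x0d..0x14] <- [cf 8c bf c9 fd 28 2f 4d]
D1: mem[0x0d..0x13] <- [2f 4d 80 22 a1 3a f5]
D2: mem[0x06..0x0b] <- [9a 42 bc 82 ba a3]
D3: mem[0x12..0x13] <- [9a 42]
query mem[0x07]=0x42, mem[0x06]=0x9a, mem[0x12]=0x9a

MEM[0x07,0x06,0x12] = 42 9a 9a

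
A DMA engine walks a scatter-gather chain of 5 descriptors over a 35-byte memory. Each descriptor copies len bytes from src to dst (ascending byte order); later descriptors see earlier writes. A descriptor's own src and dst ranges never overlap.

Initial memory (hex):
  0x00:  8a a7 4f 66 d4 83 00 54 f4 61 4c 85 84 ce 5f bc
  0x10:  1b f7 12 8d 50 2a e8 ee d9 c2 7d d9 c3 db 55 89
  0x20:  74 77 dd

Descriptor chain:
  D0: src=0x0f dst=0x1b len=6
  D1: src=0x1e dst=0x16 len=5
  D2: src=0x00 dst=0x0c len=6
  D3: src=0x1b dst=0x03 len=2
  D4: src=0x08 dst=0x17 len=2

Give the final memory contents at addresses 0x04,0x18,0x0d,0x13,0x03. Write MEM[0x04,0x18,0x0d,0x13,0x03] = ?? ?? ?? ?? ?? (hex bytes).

[0] 0x0f->0x1b len=6 : bc 1b f7 12 8d 50
[1] 0x1e->0x16 len=5 : 12 8d 50 77 dd
[2] 0x00->0x0c len=6 : 8a a7 4f 66 d4 83
[3] 0x1b->0x03 len=2 : bc 1b
[4] 0x08->0x17 len=2 : f4 61
query mem[0x04]=0x1b, mem[0x18]=0x61, mem[0x0d]=0xa7, mem[0x13]=0x8d, mem[0x03]=0xbc

MEM[0x04,0x18,0x0d,0x13,0x03] = 1b 61 a7 8d bc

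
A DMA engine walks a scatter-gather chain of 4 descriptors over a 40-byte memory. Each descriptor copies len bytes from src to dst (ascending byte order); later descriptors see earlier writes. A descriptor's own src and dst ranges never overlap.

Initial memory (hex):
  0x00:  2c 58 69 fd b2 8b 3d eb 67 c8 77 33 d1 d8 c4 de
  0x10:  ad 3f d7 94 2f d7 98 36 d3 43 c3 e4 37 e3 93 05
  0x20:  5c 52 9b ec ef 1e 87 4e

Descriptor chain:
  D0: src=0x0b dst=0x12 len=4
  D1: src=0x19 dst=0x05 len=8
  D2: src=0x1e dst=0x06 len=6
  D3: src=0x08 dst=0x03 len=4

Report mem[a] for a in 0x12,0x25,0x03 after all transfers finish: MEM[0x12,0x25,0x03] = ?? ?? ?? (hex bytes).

MEM[0x12,0x25,0x03] = 33 1e 5c

[0] 0x0b->0x12 len=4 : 33 d1 d8 c4
[1] 0x19->0x05 len=8 : 43 c3 e4 37 e3 93 05 5c
[2] 0x1e->0x06 len=6 : 93 05 5c 52 9b ec
[3] 0x08->0x03 len=4 : 5c 52 9b ec
query mem[0x12]=0x33, mem[0x25]=0x1e, mem[0x03]=0x5c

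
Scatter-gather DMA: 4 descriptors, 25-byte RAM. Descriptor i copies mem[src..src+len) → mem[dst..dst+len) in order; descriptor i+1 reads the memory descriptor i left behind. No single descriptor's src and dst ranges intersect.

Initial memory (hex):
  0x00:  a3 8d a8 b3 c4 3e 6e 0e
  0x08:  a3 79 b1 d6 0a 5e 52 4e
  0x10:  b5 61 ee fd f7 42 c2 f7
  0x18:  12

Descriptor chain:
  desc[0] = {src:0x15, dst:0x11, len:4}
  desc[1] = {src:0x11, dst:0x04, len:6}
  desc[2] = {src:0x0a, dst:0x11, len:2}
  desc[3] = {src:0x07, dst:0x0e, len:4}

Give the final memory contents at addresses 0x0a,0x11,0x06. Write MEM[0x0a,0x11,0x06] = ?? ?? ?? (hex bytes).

#0 dst[0x11+4] := {0x42,0xc2,0xf7,0x12}
#1 dst[0x04+6] := {0x42,0xc2,0xf7,0x12,0x42,0xc2}
#2 dst[0x11+2] := {0xb1,0xd6}
#3 dst[0x0e+4] := {0x12,0x42,0xc2,0xb1}
query mem[0x0a]=0xb1, mem[0x11]=0xb1, mem[0x06]=0xf7

MEM[0x0a,0x11,0x06] = b1 b1 f7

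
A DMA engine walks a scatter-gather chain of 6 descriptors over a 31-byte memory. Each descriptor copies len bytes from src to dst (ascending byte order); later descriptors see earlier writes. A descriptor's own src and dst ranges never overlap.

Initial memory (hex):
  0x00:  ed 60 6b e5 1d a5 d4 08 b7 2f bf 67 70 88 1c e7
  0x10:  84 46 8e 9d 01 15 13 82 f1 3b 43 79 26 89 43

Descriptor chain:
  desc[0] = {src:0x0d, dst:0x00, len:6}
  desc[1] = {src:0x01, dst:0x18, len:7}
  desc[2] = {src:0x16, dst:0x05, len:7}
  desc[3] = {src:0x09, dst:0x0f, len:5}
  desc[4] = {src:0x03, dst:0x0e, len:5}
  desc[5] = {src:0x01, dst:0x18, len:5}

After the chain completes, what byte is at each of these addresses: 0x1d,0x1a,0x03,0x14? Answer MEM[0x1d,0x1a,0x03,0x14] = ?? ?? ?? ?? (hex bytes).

D0: mem[0x00..0x05] <- [88 1c e7 84 46 8e]
D1: mem[0x18..0x1e] <- [1c e7 84 46 8e d4 08]
D2: mem[0x05..0x0b] <- [13 82 1c e7 84 46 8e]
D3: mem[0x0f..0x13] <- [84 46 8e 70 88]
D4: mem[0x0e..0x12] <- [84 46 13 82 1c]
D5: mem[0x18..0x1c] <- [1c e7 84 46 13]
query mem[0x1d]=0xd4, mem[0x1a]=0x84, mem[0x03]=0x84, mem[0x14]=0x01

MEM[0x1d,0x1a,0x03,0x14] = d4 84 84 01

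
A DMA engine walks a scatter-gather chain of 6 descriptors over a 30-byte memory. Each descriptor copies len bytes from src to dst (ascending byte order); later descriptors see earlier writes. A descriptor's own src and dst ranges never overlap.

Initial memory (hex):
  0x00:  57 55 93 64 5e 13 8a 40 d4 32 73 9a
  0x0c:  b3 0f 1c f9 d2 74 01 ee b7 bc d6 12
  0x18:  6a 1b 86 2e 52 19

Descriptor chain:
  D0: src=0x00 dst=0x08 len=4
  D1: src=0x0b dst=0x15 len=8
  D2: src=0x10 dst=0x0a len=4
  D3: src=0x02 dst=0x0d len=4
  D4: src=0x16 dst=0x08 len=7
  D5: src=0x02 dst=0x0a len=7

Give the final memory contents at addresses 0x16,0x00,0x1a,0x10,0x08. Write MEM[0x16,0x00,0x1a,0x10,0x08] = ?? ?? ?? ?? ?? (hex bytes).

MEM[0x16,0x00,0x1a,0x10,0x08] = b3 57 d2 b3 b3

[0] 0x00->0x08 len=4 : 57 55 93 64
[1] 0x0b->0x15 len=8 : 64 b3 0f 1c f9 d2 74 01
[2] 0x10->0x0a len=4 : d2 74 01 ee
[3] 0x02->0x0d len=4 : 93 64 5e 13
[4] 0x16->0x08 len=7 : b3 0f 1c f9 d2 74 01
[5] 0x02->0x0a len=7 : 93 64 5e 13 8a 40 b3
query mem[0x16]=0xb3, mem[0x00]=0x57, mem[0x1a]=0xd2, mem[0x10]=0xb3, mem[0x08]=0xb3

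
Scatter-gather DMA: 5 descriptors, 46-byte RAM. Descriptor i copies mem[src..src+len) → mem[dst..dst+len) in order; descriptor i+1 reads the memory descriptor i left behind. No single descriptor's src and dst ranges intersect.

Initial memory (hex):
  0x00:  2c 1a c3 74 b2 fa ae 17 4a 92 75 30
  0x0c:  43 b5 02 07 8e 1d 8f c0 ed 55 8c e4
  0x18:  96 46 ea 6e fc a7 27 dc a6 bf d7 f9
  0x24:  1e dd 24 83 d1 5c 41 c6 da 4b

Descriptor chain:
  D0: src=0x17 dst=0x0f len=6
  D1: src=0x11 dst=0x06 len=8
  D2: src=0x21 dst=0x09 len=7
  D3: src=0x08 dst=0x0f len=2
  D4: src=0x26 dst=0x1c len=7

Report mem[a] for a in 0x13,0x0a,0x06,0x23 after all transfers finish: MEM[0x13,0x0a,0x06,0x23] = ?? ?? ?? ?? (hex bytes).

MEM[0x13,0x0a,0x06,0x23] = 6e d7 46 f9

[0] 0x17->0x0f len=6 : e4 96 46 ea 6e fc
[1] 0x11->0x06 len=8 : 46 ea 6e fc 55 8c e4 96
[2] 0x21->0x09 len=7 : bf d7 f9 1e dd 24 83
[3] 0x08->0x0f len=2 : 6e bf
[4] 0x26->0x1c len=7 : 24 83 d1 5c 41 c6 da
query mem[0x13]=0x6e, mem[0x0a]=0xd7, mem[0x06]=0x46, mem[0x23]=0xf9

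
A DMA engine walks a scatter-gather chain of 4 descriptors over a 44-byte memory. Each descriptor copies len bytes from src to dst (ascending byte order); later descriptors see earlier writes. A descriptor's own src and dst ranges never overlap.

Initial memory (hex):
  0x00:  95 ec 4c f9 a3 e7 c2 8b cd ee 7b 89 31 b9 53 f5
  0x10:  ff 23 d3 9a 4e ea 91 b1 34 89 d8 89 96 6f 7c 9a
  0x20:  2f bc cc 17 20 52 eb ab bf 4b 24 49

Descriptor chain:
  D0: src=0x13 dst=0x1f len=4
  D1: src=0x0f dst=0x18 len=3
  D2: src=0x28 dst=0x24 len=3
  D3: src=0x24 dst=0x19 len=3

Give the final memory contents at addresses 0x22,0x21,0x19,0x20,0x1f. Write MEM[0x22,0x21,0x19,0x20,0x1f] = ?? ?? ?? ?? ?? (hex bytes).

D0: mem[0x1f..0x22] <- [9a 4e ea 91]
D1: mem[0x18..0x1a] <- [f5 ff 23]
D2: mem[0x24..0x26] <- [bf 4b 24]
D3: mem[0x19..0x1b] <- [bf 4b 24]
query mem[0x22]=0x91, mem[0x21]=0xea, mem[0x19]=0xbf, mem[0x20]=0x4e, mem[0x1f]=0x9a

MEM[0x22,0x21,0x19,0x20,0x1f] = 91 ea bf 4e 9a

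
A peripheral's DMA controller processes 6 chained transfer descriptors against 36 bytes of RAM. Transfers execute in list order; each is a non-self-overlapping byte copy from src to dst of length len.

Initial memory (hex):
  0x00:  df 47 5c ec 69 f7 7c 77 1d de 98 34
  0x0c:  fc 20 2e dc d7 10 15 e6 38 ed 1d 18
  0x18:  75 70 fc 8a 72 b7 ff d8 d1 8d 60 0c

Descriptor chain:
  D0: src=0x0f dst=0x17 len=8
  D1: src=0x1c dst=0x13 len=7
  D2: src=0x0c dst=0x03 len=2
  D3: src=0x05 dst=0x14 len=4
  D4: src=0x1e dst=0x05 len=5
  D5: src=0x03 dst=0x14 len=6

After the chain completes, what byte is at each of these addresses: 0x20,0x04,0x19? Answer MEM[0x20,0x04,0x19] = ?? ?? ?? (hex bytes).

#0 dst[0x17+8] := {0xdc,0xd7,0x10,0x15,0xe6,0x38,0xed,0x1d}
#1 dst[0x13+7] := {0x38,0xed,0x1d,0xd8,0xd1,0x8d,0x60}
#2 dst[0x03+2] := {0xfc,0x20}
#3 dst[0x14+4] := {0xf7,0x7c,0x77,0x1d}
#4 dst[0x05+5] := {0x1d,0xd8,0xd1,0x8d,0x60}
#5 dst[0x14+6] := {0xfc,0x20,0x1d,0xd8,0xd1,0x8d}
query mem[0x20]=0xd1, mem[0x04]=0x20, mem[0x19]=0x8d

MEM[0x20,0x04,0x19] = d1 20 8d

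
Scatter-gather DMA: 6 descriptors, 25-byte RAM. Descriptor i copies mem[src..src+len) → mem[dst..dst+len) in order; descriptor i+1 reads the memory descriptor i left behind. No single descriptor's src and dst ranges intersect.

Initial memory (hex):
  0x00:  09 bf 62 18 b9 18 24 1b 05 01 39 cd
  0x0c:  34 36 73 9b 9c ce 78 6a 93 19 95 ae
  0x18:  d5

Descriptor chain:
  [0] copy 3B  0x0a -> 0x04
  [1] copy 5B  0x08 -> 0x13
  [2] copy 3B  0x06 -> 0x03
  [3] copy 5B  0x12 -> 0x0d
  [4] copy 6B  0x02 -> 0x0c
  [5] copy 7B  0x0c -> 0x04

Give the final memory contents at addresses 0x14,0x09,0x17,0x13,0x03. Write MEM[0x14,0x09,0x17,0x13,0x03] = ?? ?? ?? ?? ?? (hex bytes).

MEM[0x14,0x09,0x17,0x13,0x03] = 01 1b 34 05 34

[0] 0x0a->0x04 len=3 : 39 cd 34
[1] 0x08->0x13 len=5 : 05 01 39 cd 34
[2] 0x06->0x03 len=3 : 34 1b 05
[3] 0x12->0x0d len=5 : 78 05 01 39 cd
[4] 0x02->0x0c len=6 : 62 34 1b 05 34 1b
[5] 0x0c->0x04 len=7 : 62 34 1b 05 34 1b 78
query mem[0x14]=0x01, mem[0x09]=0x1b, mem[0x17]=0x34, mem[0x13]=0x05, mem[0x03]=0x34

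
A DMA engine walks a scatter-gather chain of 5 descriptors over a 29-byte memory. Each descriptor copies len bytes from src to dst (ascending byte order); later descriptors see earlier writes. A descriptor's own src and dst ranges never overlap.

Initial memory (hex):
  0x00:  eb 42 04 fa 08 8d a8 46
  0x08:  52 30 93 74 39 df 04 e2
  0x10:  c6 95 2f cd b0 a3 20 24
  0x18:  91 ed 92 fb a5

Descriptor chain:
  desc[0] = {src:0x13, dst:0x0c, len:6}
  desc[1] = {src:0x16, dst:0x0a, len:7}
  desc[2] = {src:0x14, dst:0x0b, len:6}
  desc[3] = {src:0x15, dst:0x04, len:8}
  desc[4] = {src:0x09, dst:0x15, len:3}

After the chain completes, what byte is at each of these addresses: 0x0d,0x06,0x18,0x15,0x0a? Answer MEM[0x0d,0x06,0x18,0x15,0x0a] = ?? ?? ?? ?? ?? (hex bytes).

[0] 0x13->0x0c len=6 : cd b0 a3 20 24 91
[1] 0x16->0x0a len=7 : 20 24 91 ed 92 fb a5
[2] 0x14->0x0b len=6 : b0 a3 20 24 91 ed
[3] 0x15->0x04 len=8 : a3 20 24 91 ed 92 fb a5
[4] 0x09->0x15 len=3 : 92 fb a5
query mem[0x0d]=0x20, mem[0x06]=0x24, mem[0x18]=0x91, mem[0x15]=0x92, mem[0x0a]=0xfb

MEM[0x0d,0x06,0x18,0x15,0x0a] = 20 24 91 92 fb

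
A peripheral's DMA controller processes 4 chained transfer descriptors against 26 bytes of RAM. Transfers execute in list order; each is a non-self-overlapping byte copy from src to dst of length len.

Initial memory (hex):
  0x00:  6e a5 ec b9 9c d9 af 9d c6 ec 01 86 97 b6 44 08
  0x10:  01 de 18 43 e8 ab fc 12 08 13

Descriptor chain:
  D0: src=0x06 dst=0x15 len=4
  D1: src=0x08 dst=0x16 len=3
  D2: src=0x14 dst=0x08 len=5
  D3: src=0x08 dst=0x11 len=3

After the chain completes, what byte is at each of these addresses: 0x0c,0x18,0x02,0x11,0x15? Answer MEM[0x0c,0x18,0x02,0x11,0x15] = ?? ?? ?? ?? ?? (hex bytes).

MEM[0x0c,0x18,0x02,0x11,0x15] = 01 01 ec e8 af

  after D0: wrote 4B at 0x15 = af9dc6ec
  after D1: wrote 3B at 0x16 = c6ec01
  after D2: wrote 5B at 0x08 = e8afc6ec01
  after D3: wrote 3B at 0x11 = e8afc6
query mem[0x0c]=0x01, mem[0x18]=0x01, mem[0x02]=0xec, mem[0x11]=0xe8, mem[0x15]=0xaf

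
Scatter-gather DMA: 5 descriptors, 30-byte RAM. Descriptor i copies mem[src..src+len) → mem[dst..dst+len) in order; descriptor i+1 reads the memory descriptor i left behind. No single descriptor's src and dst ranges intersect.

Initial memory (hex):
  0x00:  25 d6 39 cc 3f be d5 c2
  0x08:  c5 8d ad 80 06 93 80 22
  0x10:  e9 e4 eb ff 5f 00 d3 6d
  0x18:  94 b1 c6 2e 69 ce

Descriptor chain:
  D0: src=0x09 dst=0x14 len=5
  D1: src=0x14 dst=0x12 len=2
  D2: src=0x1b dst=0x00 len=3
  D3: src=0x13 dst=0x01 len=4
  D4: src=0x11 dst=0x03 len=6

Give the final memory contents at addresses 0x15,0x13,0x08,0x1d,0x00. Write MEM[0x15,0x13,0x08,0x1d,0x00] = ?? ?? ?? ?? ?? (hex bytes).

[0] 0x09->0x14 len=5 : 8d ad 80 06 93
[1] 0x14->0x12 len=2 : 8d ad
[2] 0x1b->0x00 len=3 : 2e 69 ce
[3] 0x13->0x01 len=4 : ad 8d ad 80
[4] 0x11->0x03 len=6 : e4 8d ad 8d ad 80
query mem[0x15]=0xad, mem[0x13]=0xad, mem[0x08]=0x80, mem[0x1d]=0xce, mem[0x00]=0x2e

MEM[0x15,0x13,0x08,0x1d,0x00] = ad ad 80 ce 2e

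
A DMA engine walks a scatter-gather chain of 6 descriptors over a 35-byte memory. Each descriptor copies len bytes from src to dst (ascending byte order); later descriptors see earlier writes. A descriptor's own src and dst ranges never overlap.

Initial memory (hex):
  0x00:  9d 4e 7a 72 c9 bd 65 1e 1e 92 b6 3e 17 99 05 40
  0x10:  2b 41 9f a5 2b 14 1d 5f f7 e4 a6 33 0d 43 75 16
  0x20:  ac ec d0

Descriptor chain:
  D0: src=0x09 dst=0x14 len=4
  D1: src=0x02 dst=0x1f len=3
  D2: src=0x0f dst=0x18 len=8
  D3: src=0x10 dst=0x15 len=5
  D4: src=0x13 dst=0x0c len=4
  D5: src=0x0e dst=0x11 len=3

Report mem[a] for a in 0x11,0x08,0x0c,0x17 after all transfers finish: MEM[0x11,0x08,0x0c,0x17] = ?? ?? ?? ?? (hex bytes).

D0: mem[0x14..0x17] <- [92 b6 3e 17]
D1: mem[0x1f..0x21] <- [7a 72 c9]
D2: mem[0x18..0x1f] <- [40 2b 41 9f a5 92 b6 3e]
D3: mem[0x15..0x19] <- [2b 41 9f a5 92]
D4: mem[0x0c..0x0f] <- [a5 92 2b 41]
D5: mem[0x11..0x13] <- [2b 41 2b]
query mem[0x11]=0x2b, mem[0x08]=0x1e, mem[0x0c]=0xa5, mem[0x17]=0x9f

MEM[0x11,0x08,0x0c,0x17] = 2b 1e a5 9f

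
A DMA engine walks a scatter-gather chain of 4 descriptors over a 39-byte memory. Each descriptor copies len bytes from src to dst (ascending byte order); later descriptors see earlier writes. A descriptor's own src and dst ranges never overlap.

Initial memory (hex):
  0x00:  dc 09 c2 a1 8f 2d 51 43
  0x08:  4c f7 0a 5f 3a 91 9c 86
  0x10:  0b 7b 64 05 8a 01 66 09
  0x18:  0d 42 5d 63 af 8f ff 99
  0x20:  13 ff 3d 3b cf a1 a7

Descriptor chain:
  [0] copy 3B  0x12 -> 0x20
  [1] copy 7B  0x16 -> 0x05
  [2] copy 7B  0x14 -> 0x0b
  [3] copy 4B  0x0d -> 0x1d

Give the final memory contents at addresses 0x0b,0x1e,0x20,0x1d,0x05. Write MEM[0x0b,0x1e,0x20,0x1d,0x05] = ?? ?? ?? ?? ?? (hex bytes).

[0] 0x12->0x20 len=3 : 64 05 8a
[1] 0x16->0x05 len=7 : 66 09 0d 42 5d 63 af
[2] 0x14->0x0b len=7 : 8a 01 66 09 0d 42 5d
[3] 0x0d->0x1d len=4 : 66 09 0d 42
query mem[0x0b]=0x8a, mem[0x1e]=0x09, mem[0x20]=0x42, mem[0x1d]=0x66, mem[0x05]=0x66

MEM[0x0b,0x1e,0x20,0x1d,0x05] = 8a 09 42 66 66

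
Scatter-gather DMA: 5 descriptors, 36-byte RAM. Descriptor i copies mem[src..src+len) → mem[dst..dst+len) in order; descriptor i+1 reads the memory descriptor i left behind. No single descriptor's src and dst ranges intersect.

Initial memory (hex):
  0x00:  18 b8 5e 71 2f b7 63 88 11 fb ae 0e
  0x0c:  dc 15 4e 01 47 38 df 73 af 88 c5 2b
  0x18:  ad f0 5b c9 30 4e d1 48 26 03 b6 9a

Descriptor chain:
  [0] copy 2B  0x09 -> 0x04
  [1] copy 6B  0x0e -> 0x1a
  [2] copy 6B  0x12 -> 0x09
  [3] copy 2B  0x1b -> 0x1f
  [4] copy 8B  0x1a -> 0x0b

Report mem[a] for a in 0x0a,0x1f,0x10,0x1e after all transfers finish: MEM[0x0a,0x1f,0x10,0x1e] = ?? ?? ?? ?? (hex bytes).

MEM[0x0a,0x1f,0x10,0x1e] = 73 01 01 df

  after D0: wrote 2B at 0x04 = fbae
  after D1: wrote 6B at 0x1a = 4e014738df73
  after D2: wrote 6B at 0x09 = df73af88c52b
  after D3: wrote 2B at 0x1f = 0147
  after D4: wrote 8B at 0x0b = 4e014738df014703
query mem[0x0a]=0x73, mem[0x1f]=0x01, mem[0x10]=0x01, mem[0x1e]=0xdf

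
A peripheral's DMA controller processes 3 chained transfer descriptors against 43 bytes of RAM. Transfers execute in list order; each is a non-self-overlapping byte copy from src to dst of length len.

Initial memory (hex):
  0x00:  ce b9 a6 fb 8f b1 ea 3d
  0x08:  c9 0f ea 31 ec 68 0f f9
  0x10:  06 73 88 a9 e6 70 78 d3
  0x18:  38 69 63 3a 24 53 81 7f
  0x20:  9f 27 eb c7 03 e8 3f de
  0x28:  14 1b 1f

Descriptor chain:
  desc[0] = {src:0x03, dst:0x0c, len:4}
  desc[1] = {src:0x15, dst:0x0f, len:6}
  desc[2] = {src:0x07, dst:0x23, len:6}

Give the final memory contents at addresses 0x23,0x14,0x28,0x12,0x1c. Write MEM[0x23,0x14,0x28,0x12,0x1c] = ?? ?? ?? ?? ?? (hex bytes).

  after D0: wrote 4B at 0x0c = fb8fb1ea
  after D1: wrote 6B at 0x0f = 7078d3386963
  after D2: wrote 6B at 0x23 = 3dc90fea31fb
query mem[0x23]=0x3d, mem[0x14]=0x63, mem[0x28]=0xfb, mem[0x12]=0x38, mem[0x1c]=0x24

MEM[0x23,0x14,0x28,0x12,0x1c] = 3d 63 fb 38 24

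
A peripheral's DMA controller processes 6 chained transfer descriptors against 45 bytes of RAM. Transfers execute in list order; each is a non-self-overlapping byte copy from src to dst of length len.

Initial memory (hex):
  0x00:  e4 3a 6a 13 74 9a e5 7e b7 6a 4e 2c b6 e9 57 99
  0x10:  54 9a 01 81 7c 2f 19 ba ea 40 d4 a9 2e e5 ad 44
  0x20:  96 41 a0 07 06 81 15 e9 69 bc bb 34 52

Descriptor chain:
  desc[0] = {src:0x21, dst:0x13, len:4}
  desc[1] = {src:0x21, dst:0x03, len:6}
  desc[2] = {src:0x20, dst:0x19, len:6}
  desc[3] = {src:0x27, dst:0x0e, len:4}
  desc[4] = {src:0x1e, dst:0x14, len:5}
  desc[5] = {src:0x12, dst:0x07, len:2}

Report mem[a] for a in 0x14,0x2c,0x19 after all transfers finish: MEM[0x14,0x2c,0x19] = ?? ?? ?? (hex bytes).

MEM[0x14,0x2c,0x19] = 81 52 96

[0] 0x21->0x13 len=4 : 41 a0 07 06
[1] 0x21->0x03 len=6 : 41 a0 07 06 81 15
[2] 0x20->0x19 len=6 : 96 41 a0 07 06 81
[3] 0x27->0x0e len=4 : e9 69 bc bb
[4] 0x1e->0x14 len=5 : 81 44 96 41 a0
[5] 0x12->0x07 len=2 : 01 41
query mem[0x14]=0x81, mem[0x2c]=0x52, mem[0x19]=0x96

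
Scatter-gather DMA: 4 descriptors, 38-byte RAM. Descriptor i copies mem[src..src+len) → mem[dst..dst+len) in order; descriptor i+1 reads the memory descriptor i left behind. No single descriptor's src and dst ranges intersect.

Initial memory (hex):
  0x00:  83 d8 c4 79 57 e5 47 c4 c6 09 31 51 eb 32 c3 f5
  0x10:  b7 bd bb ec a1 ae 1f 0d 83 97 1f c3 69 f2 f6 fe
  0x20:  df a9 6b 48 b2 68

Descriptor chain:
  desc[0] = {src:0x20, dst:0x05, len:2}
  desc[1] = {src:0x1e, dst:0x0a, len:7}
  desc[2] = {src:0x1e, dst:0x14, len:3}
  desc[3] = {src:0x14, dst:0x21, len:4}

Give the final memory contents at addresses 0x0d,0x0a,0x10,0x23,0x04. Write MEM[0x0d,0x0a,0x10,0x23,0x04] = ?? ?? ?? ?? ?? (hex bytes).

MEM[0x0d,0x0a,0x10,0x23,0x04] = a9 f6 b2 df 57

#0 dst[0x05+2] := {0xdf,0xa9}
#1 dst[0x0a+7] := {0xf6,0xfe,0xdf,0xa9,0x6b,0x48,0xb2}
#2 dst[0x14+3] := {0xf6,0xfe,0xdf}
#3 dst[0x21+4] := {0xf6,0xfe,0xdf,0x0d}
query mem[0x0d]=0xa9, mem[0x0a]=0xf6, mem[0x10]=0xb2, mem[0x23]=0xdf, mem[0x04]=0x57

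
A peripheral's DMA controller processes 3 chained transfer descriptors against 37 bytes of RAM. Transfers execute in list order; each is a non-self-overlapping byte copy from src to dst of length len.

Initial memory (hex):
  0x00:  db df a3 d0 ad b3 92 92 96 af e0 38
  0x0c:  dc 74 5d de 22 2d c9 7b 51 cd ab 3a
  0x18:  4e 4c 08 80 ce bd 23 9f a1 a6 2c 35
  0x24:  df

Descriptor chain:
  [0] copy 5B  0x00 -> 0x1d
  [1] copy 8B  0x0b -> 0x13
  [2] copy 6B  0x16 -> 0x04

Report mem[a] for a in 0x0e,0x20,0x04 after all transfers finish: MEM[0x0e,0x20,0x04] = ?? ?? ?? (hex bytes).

MEM[0x0e,0x20,0x04] = 5d d0 5d

#0 dst[0x1d+5] := {0xdb,0xdf,0xa3,0xd0,0xad}
#1 dst[0x13+8] := {0x38,0xdc,0x74,0x5d,0xde,0x22,0x2d,0xc9}
#2 dst[0x04+6] := {0x5d,0xde,0x22,0x2d,0xc9,0x80}
query mem[0x0e]=0x5d, mem[0x20]=0xd0, mem[0x04]=0x5d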